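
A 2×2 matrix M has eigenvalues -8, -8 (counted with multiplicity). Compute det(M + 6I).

If M has eigenvalues -8, -8, then M + 6I has eigenvalues -2, -2.
det(M + 6I) = (-2) · (-2) = 4.

4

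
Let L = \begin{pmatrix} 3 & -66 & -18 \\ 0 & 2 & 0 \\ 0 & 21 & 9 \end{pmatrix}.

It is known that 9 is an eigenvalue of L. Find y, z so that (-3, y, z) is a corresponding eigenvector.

We need (L - 9I)v = 0.
L - 9I = [[-6, -66, -18], [0, -7, 0], [0, 21, 0]].
Row 1: (-6)·-3 + (-66)·y + (-18)·z = 0
Row 2: (0)·-3 + (-7)·y + (0)·z = 0
Row 3: (0)·-3 + (21)·y + (0)·z = 0
Solving gives y = 0, z = 1.
Check: L·(-3, 0, 1) = (-27, 0, 9) = 9·(-3, 0, 1).

0, 1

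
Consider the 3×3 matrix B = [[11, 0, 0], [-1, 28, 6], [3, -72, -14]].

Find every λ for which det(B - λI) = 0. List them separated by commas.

Compute the characteristic polynomial p(μ) = det(μI - B).
Cofactor expansion gives p(μ) = μ^3 - 25μ^2 + 194μ - 440.
Try μ = 10: p(10) = 0, so 10 is a root.
Factor out (μ - 10): p(μ) = (μ - 10)·(μ^2 - 15μ + 44).
The quadratic factors as (μ - 4)·(μ - 11).
Eigenvalues: 4, 10, 11.

4, 10, 11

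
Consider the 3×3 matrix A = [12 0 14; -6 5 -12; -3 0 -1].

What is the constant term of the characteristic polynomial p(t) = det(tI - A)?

-150

p(0) = det(0·I − A) = det(−A) = (−1)^3·det(A).
det(A) = 150, so p(0) = -150.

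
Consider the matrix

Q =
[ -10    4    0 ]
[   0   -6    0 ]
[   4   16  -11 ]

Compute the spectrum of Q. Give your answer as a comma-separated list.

-11, -10, -6

The characteristic polynomial is p(λ) = det(λI - Q).
Expanding along the first row, p(λ) = λ^3 + 27λ^2 + 236λ + 660.
Try λ = -10: p(-10) = 0, so -10 is a root.
Factor out (λ + 10): p(λ) = (λ + 10)·(λ^2 + 17λ + 66).
The quadratic factors as (λ + 11)·(λ + 6).
Eigenvalues: -11, -10, -6.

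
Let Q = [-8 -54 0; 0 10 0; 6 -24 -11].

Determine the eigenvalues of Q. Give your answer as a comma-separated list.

Set up det(μI - Q) = 0.
Cofactor expansion gives p(μ) = μ^3 + 9μ^2 - 102μ - 880.
Rational-root test: μ = -8 gives p(-8) = 0.
Factor out (μ + 8): p(μ) = (μ + 8)·(μ^2 + μ - 110).
The quadratic factors as (μ + 11)·(μ - 10).
Eigenvalues: -11, -8, 10.

-11, -8, 10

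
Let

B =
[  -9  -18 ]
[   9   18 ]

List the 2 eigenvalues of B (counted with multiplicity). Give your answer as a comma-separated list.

0, 9

det(B - λI) = (-9 - λ)(18 - λ) - (-18)·(9) = λ^2 - 9λ.
This factors as λ·(λ - 9) = 0.
Eigenvalues: 0, 9.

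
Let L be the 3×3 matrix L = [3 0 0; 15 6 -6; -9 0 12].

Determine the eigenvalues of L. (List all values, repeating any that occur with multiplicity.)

3, 6, 12

Set up det(lambda·I - L) = 0.
Expanding the 3×3 determinant: p(lambda) = lambda^3 - 21·lambda^2 + 126·lambda - 216.
Try lambda = 12: p(12) = 0, so 12 is a root.
Factor out (lambda - 12): p(lambda) = (lambda - 12)·(lambda^2 - 9·lambda + 18).
The quadratic factors as (lambda - 3)·(lambda - 6).
Eigenvalues: 3, 6, 12.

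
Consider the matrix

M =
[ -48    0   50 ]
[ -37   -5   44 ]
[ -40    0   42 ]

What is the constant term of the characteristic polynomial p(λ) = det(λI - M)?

p(0) = det(0·I − M) = det(−M) = (−1)^3·det(M).
det(M) = 80, so p(0) = -80.

-80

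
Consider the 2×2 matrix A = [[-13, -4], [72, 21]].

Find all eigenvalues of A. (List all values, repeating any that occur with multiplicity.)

det(A - tI) = (-13 - t)(21 - t) - (-4)·(72) = t^2 - 8t + 15.
This factors as (t - 3)·(t - 5) = 0.
Eigenvalues: 3, 5.

3, 5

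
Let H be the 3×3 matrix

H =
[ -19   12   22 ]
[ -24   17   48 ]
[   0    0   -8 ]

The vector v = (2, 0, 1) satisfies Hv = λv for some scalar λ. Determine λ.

-8

Compute Hv: H·(2, 0, 1) = (-16, 0, -8).
Since Hv = λv, compare component 1: -16 = λ·2, so λ = -8.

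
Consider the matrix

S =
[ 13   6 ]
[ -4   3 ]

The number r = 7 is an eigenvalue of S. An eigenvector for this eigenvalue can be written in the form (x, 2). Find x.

-2

We need (S - 7I)v = 0.
S - 7I = [[6, 6], [-4, -4]].
Row 1: (6)·x + (6)·2 = 0
Row 2: (-4)·x + (-4)·2 = 0
Solving gives x = -2.
Check: S·(-2, 2) = (-14, 14) = 7·(-2, 2).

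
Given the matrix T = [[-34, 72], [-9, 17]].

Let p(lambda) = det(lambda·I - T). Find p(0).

p(0) = det(0·I − T) = det(−T) = (−1)^2·det(T).
det(T) = 70, so p(0) = 70.

70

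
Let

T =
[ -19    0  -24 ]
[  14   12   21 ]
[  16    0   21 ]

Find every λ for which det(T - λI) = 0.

-3, 5, 12

The characteristic polynomial is p(μ) = det(μI - T).
Expanding the 3×3 determinant: p(μ) = μ^3 - 14μ^2 + 9μ + 180.
Rational-root test: μ = -3 gives p(-3) = 0.
Dividing by (μ + 3) leaves μ^2 - 17μ + 60.
The quadratic factors as (μ - 5)·(μ - 12).
Eigenvalues: -3, 5, 12.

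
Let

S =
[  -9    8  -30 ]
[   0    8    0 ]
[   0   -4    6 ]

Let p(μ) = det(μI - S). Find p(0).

432

p(0) = det(0·I − S) = det(−S) = (−1)^3·det(S).
det(S) = -432, so p(0) = 432.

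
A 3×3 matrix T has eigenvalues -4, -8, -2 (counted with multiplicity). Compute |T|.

det(T) is the product of the eigenvalues: (-4) · (-8) · (-2) = -64.

-64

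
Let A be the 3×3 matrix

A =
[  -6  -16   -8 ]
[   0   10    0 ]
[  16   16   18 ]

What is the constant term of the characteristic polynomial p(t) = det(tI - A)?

-200

p(0) = det(0·I − A) = det(−A) = (−1)^3·det(A).
det(A) = 200, so p(0) = -200.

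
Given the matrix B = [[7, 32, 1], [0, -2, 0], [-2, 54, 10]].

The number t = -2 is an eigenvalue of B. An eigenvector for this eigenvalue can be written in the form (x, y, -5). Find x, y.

We need (B + 2I)v = 0.
B + 2I = [[9, 32, 1], [0, 0, 0], [-2, 54, 12]].
Row 1: (9)·x + (32)·y + (1)·-5 = 0
Row 2: (0)·x + (0)·y + (0)·-5 = 0
Row 3: (-2)·x + (54)·y + (12)·-5 = 0
Solving gives x = -3, y = 1.
Check: B·(-3, 1, -5) = (6, -2, 10) = -2·(-3, 1, -5).

-3, 1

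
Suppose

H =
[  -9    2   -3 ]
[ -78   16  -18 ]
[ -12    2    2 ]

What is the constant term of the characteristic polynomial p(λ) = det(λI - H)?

p(0) = det(0·I − H) = det(−H) = (−1)^3·det(H).
det(H) = 24, so p(0) = -24.

-24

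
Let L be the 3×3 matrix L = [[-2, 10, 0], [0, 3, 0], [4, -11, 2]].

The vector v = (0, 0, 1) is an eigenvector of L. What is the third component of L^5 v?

32

First find the eigenvalue: Lv = (0, 0, 2) = 2·(0, 0, 1), so λ = 2.
Then L^5 v = λ^5·v = 2^5·(0, 0, 1) = 32·(0, 0, 1) = (0, 0, 32).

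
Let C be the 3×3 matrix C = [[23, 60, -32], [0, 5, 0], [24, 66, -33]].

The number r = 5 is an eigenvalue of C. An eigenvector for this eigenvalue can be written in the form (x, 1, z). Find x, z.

2, 3

We need (C - 5I)v = 0.
C - 5I = [[18, 60, -32], [0, 0, 0], [24, 66, -38]].
Row 1: (18)·x + (60)·1 + (-32)·z = 0
Row 2: (0)·x + (0)·1 + (0)·z = 0
Row 3: (24)·x + (66)·1 + (-38)·z = 0
Solving gives x = 2, z = 3.
Check: C·(2, 1, 3) = (10, 5, 15) = 5·(2, 1, 3).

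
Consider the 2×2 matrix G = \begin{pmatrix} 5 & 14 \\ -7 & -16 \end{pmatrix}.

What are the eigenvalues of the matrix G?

-9, -2

det(G - rI) = (5 - r)(-16 - r) - (14)·(-7) = r^2 + 11r + 18.
This factors as (r + 9)·(r + 2) = 0.
Eigenvalues: -9, -2.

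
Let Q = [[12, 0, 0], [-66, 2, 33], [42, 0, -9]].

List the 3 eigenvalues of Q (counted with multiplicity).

The characteristic polynomial is p(lambda) = det(lambda·I - Q).
Expanding along the first row, p(lambda) = lambda^3 - 5·lambda^2 - 102·lambda + 216.
Since p(2) = 0, lambda = 2 is a root.
Dividing by (lambda - 2) leaves lambda^2 - 3·lambda - 108.
The quadratic factors as (lambda + 9)·(lambda - 12).
Eigenvalues: -9, 2, 12.

-9, 2, 12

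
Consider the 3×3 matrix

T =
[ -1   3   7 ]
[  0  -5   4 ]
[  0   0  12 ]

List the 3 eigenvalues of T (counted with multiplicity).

-5, -1, 12

T is upper triangular, so its eigenvalues are the diagonal entries.
Diagonal: -1, -5, 12.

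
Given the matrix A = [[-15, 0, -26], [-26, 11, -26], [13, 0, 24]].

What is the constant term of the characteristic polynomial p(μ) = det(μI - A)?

p(0) = det(0·I − A) = det(−A) = (−1)^3·det(A).
det(A) = -242, so p(0) = 242.

242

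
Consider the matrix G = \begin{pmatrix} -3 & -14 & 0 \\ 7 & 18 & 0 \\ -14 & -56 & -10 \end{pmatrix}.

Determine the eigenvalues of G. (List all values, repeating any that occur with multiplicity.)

-10, 4, 11

The characteristic polynomial is p(r) = det(rI - G).
Expanding along the first row, p(r) = r^3 - 5r^2 - 106r + 440.
Since p(4) = 0, r = 4 is a root.
Factor out (r - 4): p(r) = (r - 4)·(r^2 - r - 110).
The quadratic factors as (r + 10)·(r - 11).
Eigenvalues: -10, 4, 11.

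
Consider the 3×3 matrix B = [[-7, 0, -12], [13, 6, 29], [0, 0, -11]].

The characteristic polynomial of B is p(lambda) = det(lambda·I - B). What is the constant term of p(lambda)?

p(lambda) = lambda^3 + 12·lambda^2 - 31·lambda - 462.
The constant term is -462.

-462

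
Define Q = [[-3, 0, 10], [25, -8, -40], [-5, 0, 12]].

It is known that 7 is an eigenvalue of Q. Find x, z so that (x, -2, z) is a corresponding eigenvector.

We need (Q - 7I)v = 0.
Q - 7I = [[-10, 0, 10], [25, -15, -40], [-5, 0, 5]].
Row 1: (-10)·x + (0)·-2 + (10)·z = 0
Row 2: (25)·x + (-15)·-2 + (-40)·z = 0
Row 3: (-5)·x + (0)·-2 + (5)·z = 0
Solving gives x = 2, z = 2.
Check: Q·(2, -2, 2) = (14, -14, 14) = 7·(2, -2, 2).

2, 2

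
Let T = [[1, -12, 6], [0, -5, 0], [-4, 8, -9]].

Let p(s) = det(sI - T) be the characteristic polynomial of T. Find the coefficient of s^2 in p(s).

13

The coefficient of s^2 of det(sI - T) is −trace(T).
trace(T) = (1) + (-5) + (-9) = -13, so the coefficient is 13.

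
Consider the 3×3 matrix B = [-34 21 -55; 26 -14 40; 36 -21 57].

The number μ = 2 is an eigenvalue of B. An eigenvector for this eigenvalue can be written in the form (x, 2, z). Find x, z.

-8, 6

We need (B - 2I)v = 0.
B - 2I = [[-36, 21, -55], [26, -16, 40], [36, -21, 55]].
Row 1: (-36)·x + (21)·2 + (-55)·z = 0
Row 2: (26)·x + (-16)·2 + (40)·z = 0
Row 3: (36)·x + (-21)·2 + (55)·z = 0
Solving gives x = -8, z = 6.
Check: B·(-8, 2, 6) = (-16, 4, 12) = 2·(-8, 2, 6).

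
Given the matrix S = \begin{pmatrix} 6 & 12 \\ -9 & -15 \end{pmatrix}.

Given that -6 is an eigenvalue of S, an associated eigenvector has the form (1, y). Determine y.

-1

We need (S + 6I)v = 0.
S + 6I = [[12, 12], [-9, -9]].
Row 1: (12)·1 + (12)·y = 0
Row 2: (-9)·1 + (-9)·y = 0
Solving gives y = -1.
Check: S·(1, -1) = (-6, 6) = -6·(1, -1).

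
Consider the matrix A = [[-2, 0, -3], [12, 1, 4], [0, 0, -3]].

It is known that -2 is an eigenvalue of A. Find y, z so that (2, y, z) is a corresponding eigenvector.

-8, 0

We need (A + 2I)v = 0.
A + 2I = [[0, 0, -3], [12, 3, 4], [0, 0, -1]].
Row 1: (0)·2 + (0)·y + (-3)·z = 0
Row 2: (12)·2 + (3)·y + (4)·z = 0
Row 3: (0)·2 + (0)·y + (-1)·z = 0
Solving gives y = -8, z = 0.
Check: A·(2, -8, 0) = (-4, 16, 0) = -2·(2, -8, 0).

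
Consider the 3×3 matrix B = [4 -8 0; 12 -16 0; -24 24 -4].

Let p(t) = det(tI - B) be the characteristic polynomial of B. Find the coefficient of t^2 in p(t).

16

The coefficient of t^2 of det(tI - B) is −trace(B).
trace(B) = (4) + (-16) + (-4) = -16, so the coefficient is 16.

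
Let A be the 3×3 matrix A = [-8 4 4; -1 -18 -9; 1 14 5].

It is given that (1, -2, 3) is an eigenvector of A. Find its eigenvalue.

Compute Av: A·(1, -2, 3) = (-4, 8, -12).
Since Av = λv, compare component 1: -4 = λ·1, so λ = -4.

-4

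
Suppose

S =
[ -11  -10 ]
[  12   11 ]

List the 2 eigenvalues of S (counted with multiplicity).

-1, 1

det(S - sI) = (-11 - s)(11 - s) - (-10)·(12) = s^2 - 1.
This factors as (s + 1)·(s - 1) = 0.
Eigenvalues: -1, 1.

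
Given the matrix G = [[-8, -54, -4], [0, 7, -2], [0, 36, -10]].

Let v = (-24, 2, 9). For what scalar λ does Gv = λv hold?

-2

Compute Gv: G·(-24, 2, 9) = (48, -4, -18).
Since Gv = λv, compare component 1: 48 = λ·-24, so λ = -2.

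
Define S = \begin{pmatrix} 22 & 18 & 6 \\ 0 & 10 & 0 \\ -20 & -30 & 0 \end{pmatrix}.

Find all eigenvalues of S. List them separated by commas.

The characteristic polynomial is p(μ) = det(μI - S).
Expanding the 3×3 determinant: p(μ) = μ^3 - 32μ^2 + 340μ - 1200.
Since p(12) = 0, μ = 12 is a root.
Factor out (μ - 12): p(μ) = (μ - 12)·(μ^2 - 20μ + 100).
The quadratic factor is (μ - 10)^2.
Eigenvalues: 10, 10, 12.

10, 10, 12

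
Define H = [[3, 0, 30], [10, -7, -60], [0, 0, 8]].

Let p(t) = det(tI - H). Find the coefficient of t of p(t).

p(t) = t^3 - 4t^2 - 53t + 168.
The coefficient of t is -53.

-53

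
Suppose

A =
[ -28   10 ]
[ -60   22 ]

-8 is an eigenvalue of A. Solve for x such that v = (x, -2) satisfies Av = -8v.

-1

We need (A + 8I)v = 0.
A + 8I = [[-20, 10], [-60, 30]].
Row 1: (-20)·x + (10)·-2 = 0
Row 2: (-60)·x + (30)·-2 = 0
Solving gives x = -1.
Check: A·(-1, -2) = (8, 16) = -8·(-1, -2).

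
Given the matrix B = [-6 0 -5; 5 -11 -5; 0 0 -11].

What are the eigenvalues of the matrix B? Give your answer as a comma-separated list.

The characteristic polynomial is p(r) = det(rI - B).
Cofactor expansion gives p(r) = r^3 + 28r^2 + 253r + 726.
Try r = -6: p(-6) = 0, so -6 is a root.
Factor out (r + 6): p(r) = (r + 6)·(r^2 + 22r + 121).
The quadratic factor is (r + 11)^2.
Eigenvalues: -11, -11, -6.

-11, -11, -6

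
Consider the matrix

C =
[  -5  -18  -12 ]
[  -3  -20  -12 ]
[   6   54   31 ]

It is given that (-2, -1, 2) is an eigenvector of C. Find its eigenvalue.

Compute Cv: C·(-2, -1, 2) = (4, 2, -4).
Since Cv = λv, compare component 1: 4 = λ·-2, so λ = -2.

-2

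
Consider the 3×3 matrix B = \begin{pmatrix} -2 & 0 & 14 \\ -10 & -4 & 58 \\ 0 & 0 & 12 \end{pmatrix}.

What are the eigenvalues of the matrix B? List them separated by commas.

-4, -2, 12

Set up det(λI - B) = 0.
Cofactor expansion gives p(λ) = λ^3 - 6λ^2 - 64λ - 96.
Try λ = 12: p(12) = 0, so 12 is a root.
Factor out (λ - 12): p(λ) = (λ - 12)·(λ^2 + 6λ + 8).
The quadratic factors as (λ + 4)·(λ + 2).
Eigenvalues: -4, -2, 12.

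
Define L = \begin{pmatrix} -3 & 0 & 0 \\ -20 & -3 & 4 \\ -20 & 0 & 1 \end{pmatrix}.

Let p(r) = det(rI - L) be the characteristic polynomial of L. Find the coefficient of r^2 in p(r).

5

The coefficient of r^2 of det(rI - L) is −trace(L).
trace(L) = (-3) + (-3) + (1) = -5, so the coefficient is 5.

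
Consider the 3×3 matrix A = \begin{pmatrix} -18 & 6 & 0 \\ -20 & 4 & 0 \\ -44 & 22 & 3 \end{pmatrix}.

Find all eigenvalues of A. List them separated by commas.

Compute the characteristic polynomial p(lambda) = det(lambda·I - A).
Expanding along the first row, p(lambda) = lambda^3 + 11·lambda^2 + 6·lambda - 144.
Since p(3) = 0, lambda = 3 is a root.
Factor out (lambda - 3): p(lambda) = (lambda - 3)·(lambda^2 + 14·lambda + 48).
The quadratic factors as (lambda + 8)·(lambda + 6).
Eigenvalues: -8, -6, 3.

-8, -6, 3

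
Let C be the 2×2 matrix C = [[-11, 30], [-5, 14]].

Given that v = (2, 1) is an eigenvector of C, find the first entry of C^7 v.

32768

First find the eigenvalue: Cv = (8, 4) = 4·(2, 1), so λ = 4.
Then C^7 v = λ^7·v = 4^7·(2, 1) = 16384·(2, 1) = (32768, 16384).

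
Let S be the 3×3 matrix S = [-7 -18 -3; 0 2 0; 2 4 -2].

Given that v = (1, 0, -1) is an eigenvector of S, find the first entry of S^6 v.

First find the eigenvalue: Sv = (-4, 0, 4) = -4·(1, 0, -1), so λ = -4.
Then S^6 v = λ^6·v = (-4)^6·(1, 0, -1) = 4096·(1, 0, -1) = (4096, 0, -4096).

4096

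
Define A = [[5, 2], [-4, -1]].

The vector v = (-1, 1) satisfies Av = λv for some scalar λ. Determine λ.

Compute Av: A·(-1, 1) = (-3, 3).
Since Av = λv, compare component 1: -3 = λ·-1, so λ = 3.

3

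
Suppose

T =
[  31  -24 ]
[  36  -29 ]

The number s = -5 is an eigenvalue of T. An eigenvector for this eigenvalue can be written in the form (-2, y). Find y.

We need (T + 5I)v = 0.
T + 5I = [[36, -24], [36, -24]].
Row 1: (36)·-2 + (-24)·y = 0
Row 2: (36)·-2 + (-24)·y = 0
Solving gives y = -3.
Check: T·(-2, -3) = (10, 15) = -5·(-2, -3).

-3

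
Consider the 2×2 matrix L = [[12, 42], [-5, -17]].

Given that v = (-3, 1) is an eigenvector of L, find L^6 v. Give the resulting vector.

(-192, 64)

First find the eigenvalue: Lv = (6, -2) = -2·(-3, 1), so λ = -2.
Then L^6 v = λ^6·v = (-2)^6·(-3, 1) = 64·(-3, 1) = (-192, 64).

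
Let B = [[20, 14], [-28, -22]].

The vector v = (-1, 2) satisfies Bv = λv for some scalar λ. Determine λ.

Compute Bv: B·(-1, 2) = (8, -16).
Since Bv = λv, compare component 1: 8 = λ·-1, so λ = -8.

-8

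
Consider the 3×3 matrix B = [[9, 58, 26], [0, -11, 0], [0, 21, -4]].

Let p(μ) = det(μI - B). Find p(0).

-396

p(0) = det(0·I − B) = det(−B) = (−1)^3·det(B).
det(B) = 396, so p(0) = -396.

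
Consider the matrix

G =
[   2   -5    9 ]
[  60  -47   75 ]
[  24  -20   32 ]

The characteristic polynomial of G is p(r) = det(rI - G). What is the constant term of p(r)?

p(r) = r^3 + 13r^2 + 50r + 56.
The constant term is 56.

56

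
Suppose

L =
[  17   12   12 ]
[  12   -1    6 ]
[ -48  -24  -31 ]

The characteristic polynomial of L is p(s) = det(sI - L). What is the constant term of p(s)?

49

p(s) = s^3 + 15s^2 + 63s + 49.
The constant term is 49.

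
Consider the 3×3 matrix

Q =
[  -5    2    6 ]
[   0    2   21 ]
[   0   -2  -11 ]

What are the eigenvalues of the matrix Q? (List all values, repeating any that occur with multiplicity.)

-5, -5, -4

Set up det(rI - Q) = 0.
Cofactor expansion gives p(r) = r^3 + 14r^2 + 65r + 100.
Rational-root test: r = -4 gives p(-4) = 0.
Factor out (r + 4): p(r) = (r + 4)·(r^2 + 10r + 25).
The quadratic factor is (r + 5)^2.
Eigenvalues: -5, -5, -4.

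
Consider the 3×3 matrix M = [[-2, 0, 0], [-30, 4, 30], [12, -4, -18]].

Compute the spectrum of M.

-8, -6, -2

Set up det(μI - M) = 0.
Expanding the 3×3 determinant: p(μ) = μ^3 + 16μ^2 + 76μ + 96.
Try μ = -8: p(-8) = 0, so -8 is a root.
Factor out (μ + 8): p(μ) = (μ + 8)·(μ^2 + 8μ + 12).
The quadratic factors as (μ + 6)·(μ + 2).
Eigenvalues: -8, -6, -2.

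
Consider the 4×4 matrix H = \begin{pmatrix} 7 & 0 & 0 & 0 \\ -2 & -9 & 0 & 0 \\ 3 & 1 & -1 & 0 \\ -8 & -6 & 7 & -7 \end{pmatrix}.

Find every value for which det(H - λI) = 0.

H is lower triangular, so its eigenvalues are the diagonal entries.
Diagonal: 7, -9, -1, -7.

-9, -7, -1, 7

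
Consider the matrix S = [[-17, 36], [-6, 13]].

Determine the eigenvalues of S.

-5, 1

det(S - λI) = (-17 - λ)(13 - λ) - (36)·(-6) = λ^2 + 4λ - 5.
This factors as (λ + 5)·(λ - 1) = 0.
Eigenvalues: -5, 1.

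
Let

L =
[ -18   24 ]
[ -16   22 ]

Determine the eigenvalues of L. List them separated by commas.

-2, 6

det(L - sI) = (-18 - s)(22 - s) - (24)·(-16) = s^2 - 4s - 12.
This factors as (s + 2)·(s - 6) = 0.
Eigenvalues: -2, 6.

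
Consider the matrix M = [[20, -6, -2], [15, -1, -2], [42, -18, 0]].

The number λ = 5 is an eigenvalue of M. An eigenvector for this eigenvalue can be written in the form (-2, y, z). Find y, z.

-3, -6

We need (M - 5I)v = 0.
M - 5I = [[15, -6, -2], [15, -6, -2], [42, -18, -5]].
Row 1: (15)·-2 + (-6)·y + (-2)·z = 0
Row 2: (15)·-2 + (-6)·y + (-2)·z = 0
Row 3: (42)·-2 + (-18)·y + (-5)·z = 0
Solving gives y = -3, z = -6.
Check: M·(-2, -3, -6) = (-10, -15, -30) = 5·(-2, -3, -6).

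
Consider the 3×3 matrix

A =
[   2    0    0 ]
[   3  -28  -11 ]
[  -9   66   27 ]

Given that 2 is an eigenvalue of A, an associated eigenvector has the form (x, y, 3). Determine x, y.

1, -1

We need (A - 2I)v = 0.
A - 2I = [[0, 0, 0], [3, -30, -11], [-9, 66, 25]].
Row 1: (0)·x + (0)·y + (0)·3 = 0
Row 2: (3)·x + (-30)·y + (-11)·3 = 0
Row 3: (-9)·x + (66)·y + (25)·3 = 0
Solving gives x = 1, y = -1.
Check: A·(1, -1, 3) = (2, -2, 6) = 2·(1, -1, 3).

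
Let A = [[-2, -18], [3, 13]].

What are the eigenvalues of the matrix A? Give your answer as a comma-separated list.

det(A - λI) = (-2 - λ)(13 - λ) - (-18)·(3) = λ^2 - 11λ + 28.
This factors as (λ - 4)·(λ - 7) = 0.
Eigenvalues: 4, 7.

4, 7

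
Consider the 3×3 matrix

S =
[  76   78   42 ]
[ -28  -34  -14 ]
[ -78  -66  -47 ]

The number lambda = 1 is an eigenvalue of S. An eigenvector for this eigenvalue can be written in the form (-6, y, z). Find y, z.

2, 7

We need (S - 1I)v = 0.
S - 1I = [[75, 78, 42], [-28, -35, -14], [-78, -66, -48]].
Row 1: (75)·-6 + (78)·y + (42)·z = 0
Row 2: (-28)·-6 + (-35)·y + (-14)·z = 0
Row 3: (-78)·-6 + (-66)·y + (-48)·z = 0
Solving gives y = 2, z = 7.
Check: S·(-6, 2, 7) = (-6, 2, 7) = 1·(-6, 2, 7).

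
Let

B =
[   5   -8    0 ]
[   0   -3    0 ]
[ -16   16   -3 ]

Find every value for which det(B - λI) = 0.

Compute the characteristic polynomial p(λ) = det(λI - B).
Expanding along the first row, p(λ) = λ^3 + λ^2 - 21λ - 45.
Since p(-3) = 0, λ = -3 is a root.
Dividing by (λ + 3) leaves λ^2 - 2λ - 15.
The quadratic factors as (λ + 3)·(λ - 5).
Eigenvalues: -3, -3, 5.

-3, -3, 5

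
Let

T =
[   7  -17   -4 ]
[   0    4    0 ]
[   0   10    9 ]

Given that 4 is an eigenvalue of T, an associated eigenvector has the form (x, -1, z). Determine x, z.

We need (T - 4I)v = 0.
T - 4I = [[3, -17, -4], [0, 0, 0], [0, 10, 5]].
Row 1: (3)·x + (-17)·-1 + (-4)·z = 0
Row 2: (0)·x + (0)·-1 + (0)·z = 0
Row 3: (0)·x + (10)·-1 + (5)·z = 0
Solving gives x = -3, z = 2.
Check: T·(-3, -1, 2) = (-12, -4, 8) = 4·(-3, -1, 2).

-3, 2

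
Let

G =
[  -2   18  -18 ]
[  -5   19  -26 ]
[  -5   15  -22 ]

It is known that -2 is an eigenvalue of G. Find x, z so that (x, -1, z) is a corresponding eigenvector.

We need (G + 2I)v = 0.
G + 2I = [[0, 18, -18], [-5, 21, -26], [-5, 15, -20]].
Row 1: (0)·x + (18)·-1 + (-18)·z = 0
Row 2: (-5)·x + (21)·-1 + (-26)·z = 0
Row 3: (-5)·x + (15)·-1 + (-20)·z = 0
Solving gives x = 1, z = -1.
Check: G·(1, -1, -1) = (-2, 2, 2) = -2·(1, -1, -1).

1, -1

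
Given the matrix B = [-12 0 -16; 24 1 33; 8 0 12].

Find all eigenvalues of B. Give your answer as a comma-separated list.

-4, 1, 4

Compute the characteristic polynomial p(r) = det(rI - B).
Expanding along the first row, p(r) = r^3 - r^2 - 16r + 16.
Try r = 4: p(4) = 0, so 4 is a root.
Dividing by (r - 4) leaves r^2 + 3r - 4.
The quadratic factors as (r + 4)·(r - 1).
Eigenvalues: -4, 1, 4.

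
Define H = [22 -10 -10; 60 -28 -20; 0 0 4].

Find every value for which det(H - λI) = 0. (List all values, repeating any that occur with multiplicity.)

Set up det(lambda·I - H) = 0.
Expanding the 3×3 determinant: p(lambda) = lambda^3 + 2·lambda^2 - 40·lambda + 64.
Since p(4) = 0, lambda = 4 is a root.
Factor out (lambda - 4): p(lambda) = (lambda - 4)·(lambda^2 + 6·lambda - 16).
The quadratic factors as (lambda + 8)·(lambda - 2).
Eigenvalues: -8, 2, 4.

-8, 2, 4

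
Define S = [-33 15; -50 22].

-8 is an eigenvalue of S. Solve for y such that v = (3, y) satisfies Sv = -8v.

We need (S + 8I)v = 0.
S + 8I = [[-25, 15], [-50, 30]].
Row 1: (-25)·3 + (15)·y = 0
Row 2: (-50)·3 + (30)·y = 0
Solving gives y = 5.
Check: S·(3, 5) = (-24, -40) = -8·(3, 5).

5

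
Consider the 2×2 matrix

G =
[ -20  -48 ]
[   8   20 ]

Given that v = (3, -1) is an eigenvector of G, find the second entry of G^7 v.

First find the eigenvalue: Gv = (-12, 4) = -4·(3, -1), so λ = -4.
Then G^7 v = λ^7·v = (-4)^7·(3, -1) = -16384·(3, -1) = (-49152, 16384).

16384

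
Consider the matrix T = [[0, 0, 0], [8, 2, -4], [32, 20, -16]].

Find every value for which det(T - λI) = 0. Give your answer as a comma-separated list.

Set up det(λI - T) = 0.
Expanding along the first row, p(λ) = λ^3 + 14λ^2 + 48λ.
Rational-root test: λ = 0 gives p(0) = 0.
Factor out λ: p(λ) = λ·(λ^2 + 14λ + 48).
The quadratic factors as (λ + 8)·(λ + 6).
Eigenvalues: -8, -6, 0.

-8, -6, 0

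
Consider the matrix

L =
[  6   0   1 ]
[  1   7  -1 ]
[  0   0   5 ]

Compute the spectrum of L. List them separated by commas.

5, 6, 7

The characteristic polynomial is p(lambda) = det(lambda·I - L).
Expanding along the first row, p(lambda) = lambda^3 - 18·lambda^2 + 107·lambda - 210.
Rational-root test: lambda = 5 gives p(5) = 0.
Factor out (lambda - 5): p(lambda) = (lambda - 5)·(lambda^2 - 13·lambda + 42).
The quadratic factors as (lambda - 6)·(lambda - 7).
Eigenvalues: 5, 6, 7.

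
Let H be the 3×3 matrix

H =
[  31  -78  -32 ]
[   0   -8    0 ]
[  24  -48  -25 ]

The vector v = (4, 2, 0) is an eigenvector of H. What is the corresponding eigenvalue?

Compute Hv: H·(4, 2, 0) = (-32, -16, 0).
Since Hv = λv, compare component 1: -32 = λ·4, so λ = -8.

-8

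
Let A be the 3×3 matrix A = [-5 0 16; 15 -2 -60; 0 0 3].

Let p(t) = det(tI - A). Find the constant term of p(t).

-30

p(t) = t^3 + 4t^2 - 11t - 30.
The constant term is -30.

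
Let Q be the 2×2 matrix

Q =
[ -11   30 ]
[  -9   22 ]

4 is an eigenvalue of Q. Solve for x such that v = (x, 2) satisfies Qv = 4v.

We need (Q - 4I)v = 0.
Q - 4I = [[-15, 30], [-9, 18]].
Row 1: (-15)·x + (30)·2 = 0
Row 2: (-9)·x + (18)·2 = 0
Solving gives x = 4.
Check: Q·(4, 2) = (16, 8) = 4·(4, 2).

4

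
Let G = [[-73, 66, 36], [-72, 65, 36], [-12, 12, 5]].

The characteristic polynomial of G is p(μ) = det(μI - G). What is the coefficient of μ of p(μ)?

p(μ) = μ^3 + 3μ^2 - 33μ - 35.
The coefficient of μ is -33.

-33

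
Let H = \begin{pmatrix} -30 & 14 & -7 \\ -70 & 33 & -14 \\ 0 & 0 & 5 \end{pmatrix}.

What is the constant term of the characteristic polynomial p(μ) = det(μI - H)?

50

p(0) = det(0·I − H) = det(−H) = (−1)^3·det(H).
det(H) = -50, so p(0) = 50.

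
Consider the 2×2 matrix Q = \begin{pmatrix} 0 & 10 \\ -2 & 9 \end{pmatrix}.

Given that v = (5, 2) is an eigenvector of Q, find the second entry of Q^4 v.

First find the eigenvalue: Qv = (20, 8) = 4·(5, 2), so λ = 4.
Then Q^4 v = λ^4·v = 4^4·(5, 2) = 256·(5, 2) = (1280, 512).

512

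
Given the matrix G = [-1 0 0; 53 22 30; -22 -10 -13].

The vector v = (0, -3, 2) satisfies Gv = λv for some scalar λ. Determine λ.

Compute Gv: G·(0, -3, 2) = (0, -6, 4).
Since Gv = λv, compare component 2: -6 = λ·-3, so λ = 2.

2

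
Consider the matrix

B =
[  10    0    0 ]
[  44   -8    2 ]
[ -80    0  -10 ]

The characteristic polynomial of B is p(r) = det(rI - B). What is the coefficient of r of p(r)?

-100

p(r) = r^3 + 8r^2 - 100r - 800.
The coefficient of r is -100.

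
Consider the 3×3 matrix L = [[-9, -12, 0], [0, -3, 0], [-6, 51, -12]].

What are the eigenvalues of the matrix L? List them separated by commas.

Compute the characteristic polynomial p(r) = det(rI - L).
Expanding along the first row, p(r) = r^3 + 24r^2 + 171r + 324.
Rational-root test: r = -3 gives p(-3) = 0.
Factor out (r + 3): p(r) = (r + 3)·(r^2 + 21r + 108).
The quadratic factors as (r + 12)·(r + 9).
Eigenvalues: -12, -9, -3.

-12, -9, -3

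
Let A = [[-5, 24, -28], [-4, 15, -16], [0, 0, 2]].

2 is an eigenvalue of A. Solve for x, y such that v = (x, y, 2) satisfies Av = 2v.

We need (A - 2I)v = 0.
A - 2I = [[-7, 24, -28], [-4, 13, -16], [0, 0, 0]].
Row 1: (-7)·x + (24)·y + (-28)·2 = 0
Row 2: (-4)·x + (13)·y + (-16)·2 = 0
Row 3: (0)·x + (0)·y + (0)·2 = 0
Solving gives x = -8, y = 0.
Check: A·(-8, 0, 2) = (-16, 0, 4) = 2·(-8, 0, 2).

-8, 0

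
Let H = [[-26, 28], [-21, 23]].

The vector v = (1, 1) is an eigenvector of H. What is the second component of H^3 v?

First find the eigenvalue: Hv = (2, 2) = 2·(1, 1), so λ = 2.
Then H^3 v = λ^3·v = 2^3·(1, 1) = 8·(1, 1) = (8, 8).

8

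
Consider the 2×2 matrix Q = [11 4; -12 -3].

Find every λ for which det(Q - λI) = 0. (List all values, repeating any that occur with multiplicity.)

3, 5

det(Q - λI) = (11 - λ)(-3 - λ) - (4)·(-12) = λ^2 - 8λ + 15.
This factors as (λ - 3)·(λ - 5) = 0.
Eigenvalues: 3, 5.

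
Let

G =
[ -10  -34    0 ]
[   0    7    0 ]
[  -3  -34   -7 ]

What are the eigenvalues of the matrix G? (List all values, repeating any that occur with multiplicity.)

-10, -7, 7

Compute the characteristic polynomial p(s) = det(sI - G).
Expanding the 3×3 determinant: p(s) = s^3 + 10s^2 - 49s - 490.
Try s = 7: p(7) = 0, so 7 is a root.
Factor out (s - 7): p(s) = (s - 7)·(s^2 + 17s + 70).
The quadratic factors as (s + 10)·(s + 7).
Eigenvalues: -10, -7, 7.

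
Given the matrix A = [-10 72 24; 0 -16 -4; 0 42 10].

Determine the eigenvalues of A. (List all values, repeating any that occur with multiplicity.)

-10, -4, -2

Compute the characteristic polynomial p(t) = det(tI - A).
Expanding the 3×3 determinant: p(t) = t^3 + 16t^2 + 68t + 80.
Rational-root test: t = -2 gives p(-2) = 0.
Factor out (t + 2): p(t) = (t + 2)·(t^2 + 14t + 40).
The quadratic factors as (t + 10)·(t + 4).
Eigenvalues: -10, -4, -2.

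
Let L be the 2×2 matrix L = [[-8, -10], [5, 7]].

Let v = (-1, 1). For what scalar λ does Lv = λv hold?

2

Compute Lv: L·(-1, 1) = (-2, 2).
Since Lv = λv, compare component 1: -2 = λ·-1, so λ = 2.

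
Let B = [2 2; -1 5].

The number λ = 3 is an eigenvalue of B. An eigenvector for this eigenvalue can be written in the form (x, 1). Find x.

2

We need (B - 3I)v = 0.
B - 3I = [[-1, 2], [-1, 2]].
Row 1: (-1)·x + (2)·1 = 0
Row 2: (-1)·x + (2)·1 = 0
Solving gives x = 2.
Check: B·(2, 1) = (6, 3) = 3·(2, 1).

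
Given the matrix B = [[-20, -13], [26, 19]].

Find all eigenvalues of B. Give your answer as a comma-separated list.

-7, 6

det(B - λI) = (-20 - λ)(19 - λ) - (-13)·(26) = λ^2 + λ - 42.
This factors as (λ + 7)·(λ - 6) = 0.
Eigenvalues: -7, 6.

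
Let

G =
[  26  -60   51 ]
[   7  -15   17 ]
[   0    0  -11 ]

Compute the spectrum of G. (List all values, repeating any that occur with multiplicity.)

Compute the characteristic polynomial p(μ) = det(μI - G).
Expanding the 3×3 determinant: p(μ) = μ^3 - 91μ + 330.
Try μ = 6: p(6) = 0, so 6 is a root.
Dividing by (μ - 6) leaves μ^2 + 6μ - 55.
The quadratic factors as (μ + 11)·(μ - 5).
Eigenvalues: -11, 5, 6.

-11, 5, 6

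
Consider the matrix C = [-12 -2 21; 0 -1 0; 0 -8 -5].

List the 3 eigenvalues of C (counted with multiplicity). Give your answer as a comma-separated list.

-12, -5, -1

The characteristic polynomial is p(λ) = det(λI - C).
Expanding the 3×3 determinant: p(λ) = λ^3 + 18λ^2 + 77λ + 60.
Try λ = -1: p(-1) = 0, so -1 is a root.
Dividing by (λ + 1) leaves λ^2 + 17λ + 60.
The quadratic factors as (λ + 12)·(λ + 5).
Eigenvalues: -12, -5, -1.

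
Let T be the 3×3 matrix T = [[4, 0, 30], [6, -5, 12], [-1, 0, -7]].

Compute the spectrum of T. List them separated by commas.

-5, -2, -1

The characteristic polynomial is p(s) = det(sI - T).
Expanding along the first row, p(s) = s^3 + 8s^2 + 17s + 10.
Since p(-2) = 0, s = -2 is a root.
Factor out (s + 2): p(s) = (s + 2)·(s^2 + 6s + 5).
The quadratic factors as (s + 5)·(s + 1).
Eigenvalues: -5, -2, -1.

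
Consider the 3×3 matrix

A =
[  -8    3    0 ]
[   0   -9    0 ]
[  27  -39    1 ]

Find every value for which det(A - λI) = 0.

Set up det(sI - A) = 0.
Expanding the 3×3 determinant: p(s) = s^3 + 16s^2 + 55s - 72.
Try s = 1: p(1) = 0, so 1 is a root.
Dividing by (s - 1) leaves s^2 + 17s + 72.
The quadratic factors as (s + 9)·(s + 8).
Eigenvalues: -9, -8, 1.

-9, -8, 1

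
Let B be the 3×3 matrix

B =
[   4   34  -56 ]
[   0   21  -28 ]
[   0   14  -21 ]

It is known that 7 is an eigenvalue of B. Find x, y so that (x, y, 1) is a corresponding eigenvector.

We need (B - 7I)v = 0.
B - 7I = [[-3, 34, -56], [0, 14, -28], [0, 14, -28]].
Row 1: (-3)·x + (34)·y + (-56)·1 = 0
Row 2: (0)·x + (14)·y + (-28)·1 = 0
Row 3: (0)·x + (14)·y + (-28)·1 = 0
Solving gives x = 4, y = 2.
Check: B·(4, 2, 1) = (28, 14, 7) = 7·(4, 2, 1).

4, 2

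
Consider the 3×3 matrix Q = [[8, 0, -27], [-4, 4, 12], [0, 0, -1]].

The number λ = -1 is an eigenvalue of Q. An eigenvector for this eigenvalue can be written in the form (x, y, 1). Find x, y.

3, 0

We need (Q + 1I)v = 0.
Q + 1I = [[9, 0, -27], [-4, 5, 12], [0, 0, 0]].
Row 1: (9)·x + (0)·y + (-27)·1 = 0
Row 2: (-4)·x + (5)·y + (12)·1 = 0
Row 3: (0)·x + (0)·y + (0)·1 = 0
Solving gives x = 3, y = 0.
Check: Q·(3, 0, 1) = (-3, 0, -1) = -1·(3, 0, 1).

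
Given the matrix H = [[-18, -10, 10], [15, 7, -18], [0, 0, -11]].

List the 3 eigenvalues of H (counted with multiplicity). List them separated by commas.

-11, -8, -3

Compute the characteristic polynomial p(s) = det(sI - H).
Expanding along the first row, p(s) = s^3 + 22s^2 + 145s + 264.
Since p(-3) = 0, s = -3 is a root.
Factor out (s + 3): p(s) = (s + 3)·(s^2 + 19s + 88).
The quadratic factors as (s + 11)·(s + 8).
Eigenvalues: -11, -8, -3.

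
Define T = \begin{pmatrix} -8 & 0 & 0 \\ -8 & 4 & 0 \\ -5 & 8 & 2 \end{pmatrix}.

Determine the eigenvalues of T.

T is lower triangular, so its eigenvalues are the diagonal entries.
Diagonal: -8, 4, 2.

-8, 2, 4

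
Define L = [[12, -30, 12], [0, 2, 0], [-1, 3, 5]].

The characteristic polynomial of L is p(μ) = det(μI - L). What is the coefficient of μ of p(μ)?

p(μ) = μ^3 - 19μ^2 + 106μ - 144.
The coefficient of μ is 106.

106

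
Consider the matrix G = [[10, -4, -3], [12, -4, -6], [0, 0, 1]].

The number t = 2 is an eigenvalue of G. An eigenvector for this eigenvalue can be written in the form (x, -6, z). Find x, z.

We need (G - 2I)v = 0.
G - 2I = [[8, -4, -3], [12, -6, -6], [0, 0, -1]].
Row 1: (8)·x + (-4)·-6 + (-3)·z = 0
Row 2: (12)·x + (-6)·-6 + (-6)·z = 0
Row 3: (0)·x + (0)·-6 + (-1)·z = 0
Solving gives x = -3, z = 0.
Check: G·(-3, -6, 0) = (-6, -12, 0) = 2·(-3, -6, 0).

-3, 0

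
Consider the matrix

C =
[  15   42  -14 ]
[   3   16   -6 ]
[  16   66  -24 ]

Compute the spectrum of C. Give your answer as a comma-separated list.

-2, 1, 8

Compute the characteristic polynomial p(t) = det(tI - C).
Cofactor expansion gives p(t) = t^3 - 7t^2 - 10t + 16.
Since p(8) = 0, t = 8 is a root.
Factor out (t - 8): p(t) = (t - 8)·(t^2 + t - 2).
The quadratic factors as (t + 2)·(t - 1).
Eigenvalues: -2, 1, 8.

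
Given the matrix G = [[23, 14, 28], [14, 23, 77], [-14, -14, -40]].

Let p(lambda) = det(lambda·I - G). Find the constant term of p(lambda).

p(lambda) = lambda^3 - 6·lambda^2 - 37·lambda + 90.
The constant term is 90.

90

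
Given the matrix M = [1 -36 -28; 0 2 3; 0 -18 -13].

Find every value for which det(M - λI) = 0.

-7, -4, 1

Compute the characteristic polynomial p(μ) = det(μI - M).
Expanding along the first row, p(μ) = μ^3 + 10μ^2 + 17μ - 28.
Rational-root test: μ = 1 gives p(1) = 0.
Factor out (μ - 1): p(μ) = (μ - 1)·(μ^2 + 11μ + 28).
The quadratic factors as (μ + 7)·(μ + 4).
Eigenvalues: -7, -4, 1.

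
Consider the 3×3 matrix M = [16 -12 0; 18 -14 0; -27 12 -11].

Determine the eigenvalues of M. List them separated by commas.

Set up det(λI - M) = 0.
Expanding the 3×3 determinant: p(λ) = λ^3 + 9λ^2 - 30λ - 88.
Try λ = -2: p(-2) = 0, so -2 is a root.
Factor out (λ + 2): p(λ) = (λ + 2)·(λ^2 + 7λ - 44).
The quadratic factors as (λ + 11)·(λ - 4).
Eigenvalues: -11, -2, 4.

-11, -2, 4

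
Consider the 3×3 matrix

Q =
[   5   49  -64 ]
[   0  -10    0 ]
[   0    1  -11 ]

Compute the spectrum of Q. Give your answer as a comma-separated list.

-11, -10, 5

Set up det(lambda·I - Q) = 0.
Cofactor expansion gives p(lambda) = lambda^3 + 16·lambda^2 + 5·lambda - 550.
Rational-root test: lambda = -10 gives p(-10) = 0.
Dividing by (lambda + 10) leaves lambda^2 + 6·lambda - 55.
The quadratic factors as (lambda + 11)·(lambda - 5).
Eigenvalues: -11, -10, 5.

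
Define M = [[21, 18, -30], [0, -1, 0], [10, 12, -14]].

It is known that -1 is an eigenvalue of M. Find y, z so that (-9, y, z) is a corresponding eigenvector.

We need (M + 1I)v = 0.
M + 1I = [[22, 18, -30], [0, 0, 0], [10, 12, -13]].
Row 1: (22)·-9 + (18)·y + (-30)·z = 0
Row 2: (0)·-9 + (0)·y + (0)·z = 0
Row 3: (10)·-9 + (12)·y + (-13)·z = 0
Solving gives y = 1, z = -6.
Check: M·(-9, 1, -6) = (9, -1, 6) = -1·(-9, 1, -6).

1, -6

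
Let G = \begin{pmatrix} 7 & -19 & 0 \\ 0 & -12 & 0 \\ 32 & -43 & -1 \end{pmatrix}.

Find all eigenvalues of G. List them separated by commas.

Set up det(tI - G) = 0.
Cofactor expansion gives p(t) = t^3 + 6t^2 - 79t - 84.
Since p(7) = 0, t = 7 is a root.
Factor out (t - 7): p(t) = (t - 7)·(t^2 + 13t + 12).
The quadratic factors as (t + 12)·(t + 1).
Eigenvalues: -12, -1, 7.

-12, -1, 7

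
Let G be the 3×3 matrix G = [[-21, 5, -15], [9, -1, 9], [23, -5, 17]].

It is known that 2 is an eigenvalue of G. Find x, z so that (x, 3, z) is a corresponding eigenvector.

0, 1

We need (G - 2I)v = 0.
G - 2I = [[-23, 5, -15], [9, -3, 9], [23, -5, 15]].
Row 1: (-23)·x + (5)·3 + (-15)·z = 0
Row 2: (9)·x + (-3)·3 + (9)·z = 0
Row 3: (23)·x + (-5)·3 + (15)·z = 0
Solving gives x = 0, z = 1.
Check: G·(0, 3, 1) = (0, 6, 2) = 2·(0, 3, 1).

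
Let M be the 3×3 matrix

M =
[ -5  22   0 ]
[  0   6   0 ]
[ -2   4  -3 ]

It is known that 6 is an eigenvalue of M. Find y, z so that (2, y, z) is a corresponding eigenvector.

We need (M - 6I)v = 0.
M - 6I = [[-11, 22, 0], [0, 0, 0], [-2, 4, -9]].
Row 1: (-11)·2 + (22)·y + (0)·z = 0
Row 2: (0)·2 + (0)·y + (0)·z = 0
Row 3: (-2)·2 + (4)·y + (-9)·z = 0
Solving gives y = 1, z = 0.
Check: M·(2, 1, 0) = (12, 6, 0) = 6·(2, 1, 0).

1, 0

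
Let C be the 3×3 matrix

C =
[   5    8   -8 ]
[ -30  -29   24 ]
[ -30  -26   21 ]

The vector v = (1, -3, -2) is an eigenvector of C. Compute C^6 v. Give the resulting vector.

(729, -2187, -1458)

First find the eigenvalue: Cv = (-3, 9, 6) = -3·(1, -3, -2), so λ = -3.
Then C^6 v = λ^6·v = (-3)^6·(1, -3, -2) = 729·(1, -3, -2) = (729, -2187, -1458).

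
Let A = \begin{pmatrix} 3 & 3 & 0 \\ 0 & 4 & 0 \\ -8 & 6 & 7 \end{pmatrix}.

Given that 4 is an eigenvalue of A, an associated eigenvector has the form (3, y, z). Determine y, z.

1, 6

We need (A - 4I)v = 0.
A - 4I = [[-1, 3, 0], [0, 0, 0], [-8, 6, 3]].
Row 1: (-1)·3 + (3)·y + (0)·z = 0
Row 2: (0)·3 + (0)·y + (0)·z = 0
Row 3: (-8)·3 + (6)·y + (3)·z = 0
Solving gives y = 1, z = 6.
Check: A·(3, 1, 6) = (12, 4, 24) = 4·(3, 1, 6).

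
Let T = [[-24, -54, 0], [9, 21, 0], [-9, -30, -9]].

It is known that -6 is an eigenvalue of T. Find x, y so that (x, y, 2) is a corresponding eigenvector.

We need (T + 6I)v = 0.
T + 6I = [[-18, -54, 0], [9, 27, 0], [-9, -30, -3]].
Row 1: (-18)·x + (-54)·y + (0)·2 = 0
Row 2: (9)·x + (27)·y + (0)·2 = 0
Row 3: (-9)·x + (-30)·y + (-3)·2 = 0
Solving gives x = 6, y = -2.
Check: T·(6, -2, 2) = (-36, 12, -12) = -6·(6, -2, 2).

6, -2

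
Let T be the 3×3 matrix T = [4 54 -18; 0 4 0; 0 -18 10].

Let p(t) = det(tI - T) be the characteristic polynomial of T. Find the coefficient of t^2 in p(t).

The coefficient of t^2 of det(tI - T) is −trace(T).
trace(T) = (4) + (4) + (10) = 18, so the coefficient is -18.

-18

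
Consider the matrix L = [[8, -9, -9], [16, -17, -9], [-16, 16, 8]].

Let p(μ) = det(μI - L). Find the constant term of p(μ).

-64

p(μ) = μ^3 + μ^2 - 64μ - 64.
The constant term is -64.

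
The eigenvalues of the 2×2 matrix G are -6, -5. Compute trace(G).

trace(G) is the sum of the eigenvalues: (-6) + (-5) = -11.

-11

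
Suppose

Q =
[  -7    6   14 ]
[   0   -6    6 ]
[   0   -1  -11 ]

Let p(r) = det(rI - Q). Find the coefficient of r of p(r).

p(r) = r^3 + 24r^2 + 191r + 504.
The coefficient of r is 191.

191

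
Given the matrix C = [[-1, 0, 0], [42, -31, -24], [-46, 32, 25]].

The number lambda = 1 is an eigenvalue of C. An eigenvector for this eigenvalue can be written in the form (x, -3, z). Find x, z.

We need (C - 1I)v = 0.
C - 1I = [[-2, 0, 0], [42, -32, -24], [-46, 32, 24]].
Row 1: (-2)·x + (0)·-3 + (0)·z = 0
Row 2: (42)·x + (-32)·-3 + (-24)·z = 0
Row 3: (-46)·x + (32)·-3 + (24)·z = 0
Solving gives x = 0, z = 4.
Check: C·(0, -3, 4) = (0, -3, 4) = 1·(0, -3, 4).

0, 4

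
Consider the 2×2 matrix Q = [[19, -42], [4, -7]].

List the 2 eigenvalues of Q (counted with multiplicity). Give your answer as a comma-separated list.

5, 7

det(Q - lambda·I) = (19 - lambda)(-7 - lambda) - (-42)·(4) = lambda^2 - 12·lambda + 35.
This factors as (lambda - 5)·(lambda - 7) = 0.
Eigenvalues: 5, 7.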